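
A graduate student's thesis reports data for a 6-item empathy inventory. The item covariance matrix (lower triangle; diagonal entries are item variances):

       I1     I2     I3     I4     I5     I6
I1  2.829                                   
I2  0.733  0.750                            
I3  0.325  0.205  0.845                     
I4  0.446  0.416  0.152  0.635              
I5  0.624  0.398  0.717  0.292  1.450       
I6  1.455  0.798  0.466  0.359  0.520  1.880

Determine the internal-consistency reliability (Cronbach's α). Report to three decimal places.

α = 0.784

Σσ²ᵢ = 2.829 + 0.750 + 0.845 + 0.635 + 1.450 + 1.880 = 8.389
Sum of off-diagonal covariances = 7.906
σ²_total = 8.389 + 2 × 7.906 = 24.201
α = (k/(k−1))·(1 − Σσ²ᵢ/σ²_total) = (6/5)·(1 − 8.389/24.201) = 0.784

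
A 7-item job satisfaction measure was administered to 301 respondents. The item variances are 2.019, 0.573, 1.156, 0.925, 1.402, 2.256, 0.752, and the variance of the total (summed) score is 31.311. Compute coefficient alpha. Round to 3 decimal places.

coefficient alpha = 0.828

Σσᵢ² = 2.019 + 0.573 + 1.156 + 0.925 + 1.402 + 2.256 + 0.752 = 9.083
α = (k/(k−1))·(1 − Σσᵢ²/σ²_total) = (7/6)·(1 − 9.083/31.311) = 0.828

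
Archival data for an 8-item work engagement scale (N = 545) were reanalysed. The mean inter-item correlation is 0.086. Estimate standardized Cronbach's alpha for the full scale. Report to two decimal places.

standardized Cronbach's alpha = 0.43

Standardized α = k·r̄ / (1 + (k−1)·r̄) = 8 × 0.086 / (1 + 7 × 0.086)
  = 0.6880 / 1.6020 = 0.43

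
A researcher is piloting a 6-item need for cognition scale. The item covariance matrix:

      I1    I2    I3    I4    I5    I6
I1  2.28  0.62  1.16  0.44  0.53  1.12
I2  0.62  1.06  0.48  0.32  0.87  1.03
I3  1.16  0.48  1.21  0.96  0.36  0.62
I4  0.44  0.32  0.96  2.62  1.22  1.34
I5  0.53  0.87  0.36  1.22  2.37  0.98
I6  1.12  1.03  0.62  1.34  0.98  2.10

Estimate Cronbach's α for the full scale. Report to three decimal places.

α = 0.809

Σσᵢ² = 2.28 + 1.06 + 1.21 + 2.62 + 2.37 + 2.10 = 11.64
Σ_{i<j} σ_ij = 12.05
σ²_T = 11.64 + 2 × 12.05 = 35.74
α = (k/(k−1))·(1 − Σσᵢ²/σ²_T) = (6/5)·(1 − 11.64/35.74) = 0.809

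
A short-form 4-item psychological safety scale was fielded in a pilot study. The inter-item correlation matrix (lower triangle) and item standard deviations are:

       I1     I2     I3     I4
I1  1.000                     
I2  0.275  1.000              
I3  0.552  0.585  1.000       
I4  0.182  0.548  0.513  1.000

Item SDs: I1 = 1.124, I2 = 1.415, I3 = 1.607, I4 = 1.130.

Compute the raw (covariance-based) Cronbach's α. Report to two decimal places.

Cronbach's α = 0.77

Σσ²ᵢ = 1.124² + 1.415² + 1.607² + 1.130² = 7.1250
Covariances σ_ij = r_ij · s_i · s_j:
  σ(I1,I2) = 0.275 × 1.124 × 1.415 = 0.4374
  σ(I1,I3) = 0.552 × 1.124 × 1.607 = 0.9971
  σ(I1,I4) = 0.182 × 1.124 × 1.130 = 0.2312
  σ(I2,I3) = 0.585 × 1.415 × 1.607 = 1.3302
  σ(I2,I4) = 0.548 × 1.415 × 1.130 = 0.8762
  σ(I3,I4) = 0.513 × 1.607 × 1.130 = 0.9316
σ²_T = Σσ²ᵢ + 2·Σσ_ij = 7.1250 + 2 × 4.8037 = 16.7324
α = (4/3)·(1 − 7.1250/16.7324) = 0.77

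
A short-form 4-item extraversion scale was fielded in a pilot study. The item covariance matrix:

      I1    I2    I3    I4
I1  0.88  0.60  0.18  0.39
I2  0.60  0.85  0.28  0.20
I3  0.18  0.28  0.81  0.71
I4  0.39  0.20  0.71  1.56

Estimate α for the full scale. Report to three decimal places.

sum of item variances = 0.88 + 0.85 + 0.81 + 1.56 = 4.10
Σ_{i<j} σ_ij = 2.36
Var(T) = 4.10 + 2 × 2.36 = 8.82
α = (k/(k−1))·(1 − sum of item variances/Var(T)) = (4/3)·(1 − 4.10/8.82) = 0.714

α = 0.714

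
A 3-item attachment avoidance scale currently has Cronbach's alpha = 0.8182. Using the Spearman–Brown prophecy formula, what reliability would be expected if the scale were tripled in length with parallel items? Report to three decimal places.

predicted reliability = 0.931

Length factor m = 3
α' = m·α / (1 + (m−1)·α)
   = 3 × 0.8182 / (1 + (3 − 1) × 0.8182)
   = 2.4546 / 2.6364 = 0.931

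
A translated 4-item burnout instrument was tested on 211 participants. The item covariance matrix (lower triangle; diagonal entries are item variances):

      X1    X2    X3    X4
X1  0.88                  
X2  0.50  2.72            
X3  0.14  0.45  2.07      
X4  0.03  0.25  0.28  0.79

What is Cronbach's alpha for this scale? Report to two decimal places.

ΣVar(i) = 0.88 + 2.72 + 2.07 + 0.79 = 6.46
Σ_{i<j} σ_ij = 1.65
total variance = 6.46 + 2 × 1.65 = 9.76
α = (k/(k−1))·(1 − ΣVar(i)/total variance) = (4/3)·(1 − 6.46/9.76) = 0.45

α = 0.45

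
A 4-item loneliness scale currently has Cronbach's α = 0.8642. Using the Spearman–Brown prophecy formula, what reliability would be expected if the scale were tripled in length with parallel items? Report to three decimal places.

Length factor m = 3
α' = m·α / (1 + (m−1)·α)
   = 3 × 0.8642 / (1 + (3 − 1) × 0.8642)
   = 2.5926 / 2.7284 = 0.950

predicted reliability = 0.950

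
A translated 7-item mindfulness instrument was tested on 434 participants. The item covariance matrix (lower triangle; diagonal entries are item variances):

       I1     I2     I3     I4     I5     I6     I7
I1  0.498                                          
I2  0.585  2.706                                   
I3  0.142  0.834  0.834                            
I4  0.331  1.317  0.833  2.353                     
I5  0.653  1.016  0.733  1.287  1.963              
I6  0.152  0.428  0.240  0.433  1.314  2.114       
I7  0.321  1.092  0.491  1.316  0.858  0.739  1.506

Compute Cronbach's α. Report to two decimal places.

Σσ²ᵢ = 0.498 + 2.706 + 0.834 + 2.353 + 1.963 + 2.114 + 1.506 = 11.974
Sum of the distinct covariances = 15.115
Var(T) = 11.974 + 2 × 15.115 = 42.204
α = (k/(k−1))·(1 − Σσ²ᵢ/Var(T)) = (7/6)·(1 − 11.974/42.204) = 0.84

Cronbach's α = 0.84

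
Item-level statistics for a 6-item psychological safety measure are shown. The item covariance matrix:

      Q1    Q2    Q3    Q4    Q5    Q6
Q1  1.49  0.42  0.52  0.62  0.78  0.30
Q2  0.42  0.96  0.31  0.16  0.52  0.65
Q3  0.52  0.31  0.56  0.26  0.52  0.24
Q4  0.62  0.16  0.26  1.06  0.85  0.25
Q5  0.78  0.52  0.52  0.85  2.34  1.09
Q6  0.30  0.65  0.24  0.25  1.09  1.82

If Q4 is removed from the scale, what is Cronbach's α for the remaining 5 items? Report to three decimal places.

Cronbach's α = 0.748

Remaining items: Q1, Q2, Q3, Q5, Q6 (k = 5).
Σσ²ᵢ = 1.49 + 0.96 + 0.56 + 2.34 + 1.82 = 7.17
Var(T) = 7.17 + 2 × 5.35 = 17.87
α (item deleted) = (5/4)·(1 − 7.17/17.87) = 0.748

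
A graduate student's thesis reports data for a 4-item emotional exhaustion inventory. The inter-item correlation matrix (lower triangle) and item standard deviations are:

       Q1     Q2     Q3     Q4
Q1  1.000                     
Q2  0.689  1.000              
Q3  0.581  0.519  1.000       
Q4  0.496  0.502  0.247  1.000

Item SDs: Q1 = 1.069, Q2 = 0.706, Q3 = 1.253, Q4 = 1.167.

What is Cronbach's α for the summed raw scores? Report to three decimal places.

Σσ²ᵢ = 1.069² + 0.706² + 1.253² + 1.167² = 4.5731
Covariances σ_ij = r_ij · s_i · s_j:
  σ(Q1,Q2) = 0.689 × 1.069 × 0.706 = 0.5200
  σ(Q1,Q3) = 0.581 × 1.069 × 1.253 = 0.7782
  σ(Q1,Q4) = 0.496 × 1.069 × 1.167 = 0.6188
  σ(Q2,Q3) = 0.519 × 0.706 × 1.253 = 0.4591
  σ(Q2,Q4) = 0.502 × 0.706 × 1.167 = 0.4136
  σ(Q3,Q4) = 0.247 × 1.253 × 1.167 = 0.3612
σ²_T = Σσ²ᵢ + 2·Σσ_ij = 4.5731 + 2 × 3.1509 = 10.8749
α = (4/3)·(1 − 4.5731/10.8749) = 0.773

α = 0.773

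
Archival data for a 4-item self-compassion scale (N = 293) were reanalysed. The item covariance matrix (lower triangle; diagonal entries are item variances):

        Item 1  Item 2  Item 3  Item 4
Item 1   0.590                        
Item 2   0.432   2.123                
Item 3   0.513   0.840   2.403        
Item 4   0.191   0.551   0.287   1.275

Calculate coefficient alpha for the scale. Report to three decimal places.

Σσᵢ² = 0.590 + 2.123 + 2.403 + 1.275 = 6.391
Sum of the distinct covariances = 2.814
total variance = 6.391 + 2 × 2.814 = 12.019
α = (k/(k−1))·(1 − Σσᵢ²/total variance) = (4/3)·(1 − 6.391/12.019) = 0.624

α = 0.624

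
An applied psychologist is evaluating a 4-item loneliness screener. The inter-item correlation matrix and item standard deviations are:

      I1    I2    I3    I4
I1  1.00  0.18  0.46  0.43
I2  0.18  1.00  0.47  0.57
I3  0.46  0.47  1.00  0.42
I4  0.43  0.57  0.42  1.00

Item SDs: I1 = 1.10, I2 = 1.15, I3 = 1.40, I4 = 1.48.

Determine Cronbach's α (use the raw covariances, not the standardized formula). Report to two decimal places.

Σσ²ᵢ = 1.10² + 1.15² + 1.40² + 1.48² = 6.6829
Covariances σ_ij = r_ij · s_i · s_j:
  σ(I1,I2) = 0.18 × 1.10 × 1.15 = 0.2277
  σ(I1,I3) = 0.46 × 1.10 × 1.40 = 0.7084
  σ(I1,I4) = 0.43 × 1.10 × 1.48 = 0.7000
  σ(I2,I3) = 0.47 × 1.15 × 1.40 = 0.7567
  σ(I2,I4) = 0.57 × 1.15 × 1.48 = 0.9701
  σ(I3,I4) = 0.42 × 1.40 × 1.48 = 0.8702
σ²_T = Σσ²ᵢ + 2·Σσ_ij = 6.6829 + 2 × 4.2331 = 15.1491
α = (4/3)·(1 − 6.6829/15.1491) = 0.75

α = 0.75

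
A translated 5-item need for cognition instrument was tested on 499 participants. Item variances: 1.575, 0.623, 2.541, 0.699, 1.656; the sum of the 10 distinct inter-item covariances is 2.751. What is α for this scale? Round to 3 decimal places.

ΣVar(i) = 1.575 + 0.623 + 2.541 + 0.699 + 1.656 = 7.094
Sum of distinct covariances = 2.751
σ²_T = ΣVar(i) + 2·Σcov = 7.094 + 2 × 2.751 = 12.596
α = (5/4)·(1 − 7.094/12.596) = 0.546

α = 0.546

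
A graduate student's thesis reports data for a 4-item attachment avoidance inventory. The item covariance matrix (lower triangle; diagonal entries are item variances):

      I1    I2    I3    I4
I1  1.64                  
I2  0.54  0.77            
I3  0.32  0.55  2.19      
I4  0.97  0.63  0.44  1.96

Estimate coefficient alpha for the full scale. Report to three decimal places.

Σσᵢ² = 1.64 + 0.77 + 2.19 + 1.96 = 6.56
Σ_{i<j} σ_ij = 3.45
σ²_T = 6.56 + 2 × 3.45 = 13.46
α = (k/(k−1))·(1 − Σσᵢ²/σ²_T) = (4/3)·(1 − 6.56/13.46) = 0.684

coefficient alpha = 0.684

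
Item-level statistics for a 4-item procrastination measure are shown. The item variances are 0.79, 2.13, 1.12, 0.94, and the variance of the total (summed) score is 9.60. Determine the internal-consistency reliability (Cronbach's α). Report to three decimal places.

Σσᵢ² = 0.79 + 2.13 + 1.12 + 0.94 = 4.98
α = (k/(k−1))·(1 − Σσᵢ²/σ²_T) = (4/3)·(1 − 4.98/9.60) = 0.642

Cronbach's α = 0.642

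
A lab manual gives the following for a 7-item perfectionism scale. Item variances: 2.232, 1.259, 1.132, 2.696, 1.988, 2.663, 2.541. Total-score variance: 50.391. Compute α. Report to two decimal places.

α = 0.83

Σσ²ᵢ = 2.232 + 1.259 + 1.132 + 2.696 + 1.988 + 2.663 + 2.541 = 14.511
α = (k/(k−1))·(1 − Σσ²ᵢ/σ²_total) = (7/6)·(1 − 14.511/50.391) = 0.83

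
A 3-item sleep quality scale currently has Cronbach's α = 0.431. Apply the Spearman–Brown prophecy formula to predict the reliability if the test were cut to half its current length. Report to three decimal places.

predicted reliability = 0.275

Length factor m = 1/2
α' = m·α / (1 − (1−m)·α)
   = 1/2 × 0.431 / (1 − (1 − 1/2) × 0.431)
   = 0.2155 / 0.7845 = 0.275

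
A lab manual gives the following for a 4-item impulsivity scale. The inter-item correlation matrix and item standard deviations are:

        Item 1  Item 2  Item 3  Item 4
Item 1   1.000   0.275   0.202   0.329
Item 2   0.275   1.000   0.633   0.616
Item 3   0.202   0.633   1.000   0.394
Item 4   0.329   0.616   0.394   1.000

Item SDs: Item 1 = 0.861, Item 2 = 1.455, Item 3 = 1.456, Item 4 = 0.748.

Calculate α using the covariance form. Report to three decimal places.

α = 0.720

Σσ²ᵢ = 0.861² + 1.455² + 1.456² + 0.748² = 5.5378
Covariances σ_ij = r_ij · s_i · s_j:
  σ(Item 1,Item 2) = 0.275 × 0.861 × 1.455 = 0.3445
  σ(Item 1,Item 3) = 0.202 × 0.861 × 1.456 = 0.2532
  σ(Item 1,Item 4) = 0.329 × 0.861 × 0.748 = 0.2119
  σ(Item 2,Item 3) = 0.633 × 1.455 × 1.456 = 1.3410
  σ(Item 2,Item 4) = 0.616 × 1.455 × 0.748 = 0.6704
  σ(Item 3,Item 4) = 0.394 × 1.456 × 0.748 = 0.4291
σ²_T = Σσ²ᵢ + 2·Σσ_ij = 5.5378 + 2 × 3.2501 = 12.0380
α = (4/3)·(1 − 5.5378/12.0380) = 0.720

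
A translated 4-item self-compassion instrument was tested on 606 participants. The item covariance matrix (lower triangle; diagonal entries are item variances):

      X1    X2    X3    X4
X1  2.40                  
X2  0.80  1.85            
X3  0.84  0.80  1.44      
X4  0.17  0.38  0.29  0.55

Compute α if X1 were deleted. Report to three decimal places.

α = 0.650

Remaining items: X2, X3, X4 (k = 3).
ΣVar(i) = 1.85 + 1.44 + 0.55 = 3.84
σ²_T = 3.84 + 2 × 1.47 = 6.78
α (item deleted) = (3/2)·(1 − 3.84/6.78) = 0.650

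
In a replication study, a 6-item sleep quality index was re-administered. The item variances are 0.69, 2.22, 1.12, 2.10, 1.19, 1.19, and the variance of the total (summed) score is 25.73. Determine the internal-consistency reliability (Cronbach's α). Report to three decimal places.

Σσᵢ² = 0.69 + 2.22 + 1.12 + 2.10 + 1.19 + 1.19 = 8.51
α = (k/(k−1))·(1 − Σσᵢ²/σ²_T) = (6/5)·(1 − 8.51/25.73) = 0.803

Cronbach's α = 0.803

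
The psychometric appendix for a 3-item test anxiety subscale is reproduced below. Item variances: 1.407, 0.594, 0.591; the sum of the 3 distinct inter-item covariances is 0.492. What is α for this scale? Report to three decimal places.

α = 0.413

Σσ²ᵢ = 1.407 + 0.594 + 0.591 = 2.592
Sum of distinct covariances = 0.492
Var(T) = Σσ²ᵢ + 2·Σcov = 2.592 + 2 × 0.492 = 3.576
α = (3/2)·(1 − 2.592/3.576) = 0.413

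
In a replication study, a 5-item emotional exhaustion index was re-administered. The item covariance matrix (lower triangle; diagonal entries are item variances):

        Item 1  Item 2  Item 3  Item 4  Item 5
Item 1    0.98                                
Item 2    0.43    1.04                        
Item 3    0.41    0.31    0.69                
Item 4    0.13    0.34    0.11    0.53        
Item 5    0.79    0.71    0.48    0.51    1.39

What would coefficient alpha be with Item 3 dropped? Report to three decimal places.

Remaining items: Item 1, Item 2, Item 4, Item 5 (k = 4).
Σσ²ᵢ = 0.98 + 1.04 + 0.53 + 1.39 = 3.94
Var(T) = 3.94 + 2 × 2.91 = 9.76
α (item deleted) = (4/3)·(1 − 3.94/9.76) = 0.795

α = 0.795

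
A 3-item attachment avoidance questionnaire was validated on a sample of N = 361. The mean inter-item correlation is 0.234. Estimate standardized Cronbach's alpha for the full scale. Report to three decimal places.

Standardized α = k·r̄ / (1 + (k−1)·r̄) = 3 × 0.234 / (1 + 2 × 0.234)
  = 0.7020 / 1.4680 = 0.478

α = 0.478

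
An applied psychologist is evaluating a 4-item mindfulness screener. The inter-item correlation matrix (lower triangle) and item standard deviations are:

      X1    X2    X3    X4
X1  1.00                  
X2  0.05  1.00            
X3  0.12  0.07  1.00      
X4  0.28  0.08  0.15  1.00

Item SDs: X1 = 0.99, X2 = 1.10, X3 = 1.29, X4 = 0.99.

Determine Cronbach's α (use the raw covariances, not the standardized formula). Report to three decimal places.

Σσ²ᵢ = 0.99² + 1.10² + 1.29² + 0.99² = 4.8343
Covariances σ_ij = r_ij · s_i · s_j:
  σ(X1,X2) = 0.05 × 0.99 × 1.10 = 0.0545
  σ(X1,X3) = 0.12 × 0.99 × 1.29 = 0.1533
  σ(X1,X4) = 0.28 × 0.99 × 0.99 = 0.2744
  σ(X2,X3) = 0.07 × 1.10 × 1.29 = 0.0993
  σ(X2,X4) = 0.08 × 1.10 × 0.99 = 0.0871
  σ(X3,X4) = 0.15 × 1.29 × 0.99 = 0.1916
σ²_T = Σσ²ᵢ + 2·Σσ_ij = 4.8343 + 2 × 0.8602 = 6.5547
α = (4/3)·(1 − 4.8343/6.5547) = 0.350

Cronbach's α = 0.350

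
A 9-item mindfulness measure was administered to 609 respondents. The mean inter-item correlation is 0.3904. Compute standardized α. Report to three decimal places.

standardized α = 0.852

Standardized α = k·r̄ / (1 + (k−1)·r̄) = 9 × 0.3904 / (1 + 8 × 0.3904)
  = 3.5136 / 4.1232 = 0.852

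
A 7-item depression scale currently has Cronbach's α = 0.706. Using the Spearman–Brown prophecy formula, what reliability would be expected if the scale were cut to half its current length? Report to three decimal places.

Length factor m = 1/2
α' = m·α / (1 − (1−m)·α)
   = 1/2 × 0.706 / (1 − (1 − 1/2) × 0.706)
   = 0.3530 / 0.6470 = 0.546

predicted reliability = 0.546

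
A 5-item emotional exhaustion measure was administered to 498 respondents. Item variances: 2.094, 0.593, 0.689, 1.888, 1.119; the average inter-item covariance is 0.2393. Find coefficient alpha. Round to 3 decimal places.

sum of item variances = 2.094 + 0.593 + 0.689 + 1.888 + 1.119 = 6.383
Sum of the 10 distinct covariances = 10 × 0.2393 = 2.3930
σ²_T = sum of item variances + 2·Σcov = 6.383 + 2 × 2.3930 = 11.1690
α = (5/4)·(1 − 6.383/11.1690) = 0.536

α = 0.536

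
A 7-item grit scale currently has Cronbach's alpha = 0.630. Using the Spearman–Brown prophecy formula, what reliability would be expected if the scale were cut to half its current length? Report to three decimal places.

predicted reliability = 0.460

Length factor m = 1/2
α' = m·α / (1 − (1−m)·α)
   = 1/2 × 0.630 / (1 − (1 − 1/2) × 0.630)
   = 0.3150 / 0.6850 = 0.460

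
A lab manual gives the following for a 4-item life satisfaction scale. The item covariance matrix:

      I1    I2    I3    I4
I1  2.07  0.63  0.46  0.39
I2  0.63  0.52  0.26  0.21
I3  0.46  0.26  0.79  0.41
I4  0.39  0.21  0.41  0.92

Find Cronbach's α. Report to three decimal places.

Cronbach's α = 0.698

ΣVar(i) = 2.07 + 0.52 + 0.79 + 0.92 = 4.30
Sum of off-diagonal covariances = 2.36
σ²_total = 4.30 + 2 × 2.36 = 9.02
α = (k/(k−1))·(1 − ΣVar(i)/σ²_total) = (4/3)·(1 − 4.30/9.02) = 0.698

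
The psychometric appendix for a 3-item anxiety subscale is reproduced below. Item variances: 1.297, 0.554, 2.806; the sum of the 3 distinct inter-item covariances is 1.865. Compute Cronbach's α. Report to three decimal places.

Cronbach's α = 0.667

sum of item variances = 1.297 + 0.554 + 2.806 = 4.657
Sum of distinct covariances = 1.865
total variance = sum of item variances + 2·Σcov = 4.657 + 2 × 1.865 = 8.387
α = (3/2)·(1 − 4.657/8.387) = 0.667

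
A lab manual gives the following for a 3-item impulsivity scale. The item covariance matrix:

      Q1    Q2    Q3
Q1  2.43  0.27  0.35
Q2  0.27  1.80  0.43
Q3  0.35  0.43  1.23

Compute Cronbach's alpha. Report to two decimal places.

α = 0.42

Σσ²ᵢ = 2.43 + 1.80 + 1.23 = 5.46
Sum of the distinct covariances = 1.05
total variance = 5.46 + 2 × 1.05 = 7.56
α = (k/(k−1))·(1 − Σσ²ᵢ/total variance) = (3/2)·(1 − 5.46/7.56) = 0.42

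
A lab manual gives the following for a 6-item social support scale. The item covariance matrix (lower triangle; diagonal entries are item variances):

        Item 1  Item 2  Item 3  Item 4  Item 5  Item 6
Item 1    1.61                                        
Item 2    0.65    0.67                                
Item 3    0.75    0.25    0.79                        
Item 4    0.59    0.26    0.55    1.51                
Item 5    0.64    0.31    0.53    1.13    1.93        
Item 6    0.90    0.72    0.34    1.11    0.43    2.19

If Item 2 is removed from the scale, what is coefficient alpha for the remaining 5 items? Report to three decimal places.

Remaining items: Item 1, Item 3, Item 4, Item 5, Item 6 (k = 5).
Σσᵢ² = 1.61 + 0.79 + 1.51 + 1.93 + 2.19 = 8.03
total variance = 8.03 + 2 × 6.97 = 21.97
α (item deleted) = (5/4)·(1 − 8.03/21.97) = 0.793

coefficient alpha = 0.793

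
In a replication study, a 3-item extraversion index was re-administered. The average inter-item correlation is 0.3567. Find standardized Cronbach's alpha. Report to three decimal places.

Standardized α = k·r̄ / (1 + (k−1)·r̄) = 3 × 0.3567 / (1 + 2 × 0.3567)
  = 1.0701 / 1.7134 = 0.625

standardized Cronbach's alpha = 0.625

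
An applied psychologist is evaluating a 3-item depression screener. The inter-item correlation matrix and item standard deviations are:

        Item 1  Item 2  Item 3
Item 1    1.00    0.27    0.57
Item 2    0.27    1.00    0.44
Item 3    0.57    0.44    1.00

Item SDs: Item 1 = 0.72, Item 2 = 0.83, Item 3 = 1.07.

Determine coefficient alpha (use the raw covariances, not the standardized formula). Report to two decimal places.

Σσ²ᵢ = 0.72² + 0.83² + 1.07² = 2.3522
Covariances σ_ij = r_ij · s_i · s_j:
  σ(Item 1,Item 2) = 0.27 × 0.72 × 0.83 = 0.1614
  σ(Item 1,Item 3) = 0.57 × 0.72 × 1.07 = 0.4391
  σ(Item 2,Item 3) = 0.44 × 0.83 × 1.07 = 0.3908
σ²_T = Σσ²ᵢ + 2·Σσ_ij = 2.3522 + 2 × 0.9913 = 4.3348
α = (3/2)·(1 − 2.3522/4.3348) = 0.69

coefficient alpha = 0.69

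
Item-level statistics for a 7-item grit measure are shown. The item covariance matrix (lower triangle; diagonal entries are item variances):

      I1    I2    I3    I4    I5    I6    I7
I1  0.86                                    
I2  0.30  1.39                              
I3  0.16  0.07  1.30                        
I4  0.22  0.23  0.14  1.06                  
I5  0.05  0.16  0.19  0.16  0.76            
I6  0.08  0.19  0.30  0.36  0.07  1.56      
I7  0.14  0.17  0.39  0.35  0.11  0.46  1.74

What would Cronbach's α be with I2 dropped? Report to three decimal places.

Remaining items: I1, I3, I4, I5, I6, I7 (k = 6).
Σσᵢ² = 0.86 + 1.30 + 1.06 + 0.76 + 1.56 + 1.74 = 7.28
total variance = 7.28 + 2 × 3.18 = 13.64
α (item deleted) = (6/5)·(1 − 7.28/13.64) = 0.560

α = 0.560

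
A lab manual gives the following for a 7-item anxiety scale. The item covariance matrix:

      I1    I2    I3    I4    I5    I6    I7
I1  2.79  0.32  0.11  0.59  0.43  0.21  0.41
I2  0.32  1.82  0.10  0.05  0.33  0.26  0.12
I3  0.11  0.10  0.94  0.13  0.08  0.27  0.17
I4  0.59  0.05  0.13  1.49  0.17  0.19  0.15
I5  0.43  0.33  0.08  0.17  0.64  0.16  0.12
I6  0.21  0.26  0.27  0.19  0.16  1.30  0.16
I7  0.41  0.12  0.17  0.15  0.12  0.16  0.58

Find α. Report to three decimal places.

α = 0.568

sum of item variances = 2.79 + 1.82 + 0.94 + 1.49 + 0.64 + 1.30 + 0.58 = 9.56
Σ_{i<j} σ_ij = 4.53
Var(T) = 9.56 + 2 × 4.53 = 18.62
α = (k/(k−1))·(1 − sum of item variances/Var(T)) = (7/6)·(1 − 9.56/18.62) = 0.568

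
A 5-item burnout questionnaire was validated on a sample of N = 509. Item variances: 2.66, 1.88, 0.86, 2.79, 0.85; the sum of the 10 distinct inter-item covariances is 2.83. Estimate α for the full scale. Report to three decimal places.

α = 0.481

sum of item variances = 2.66 + 1.88 + 0.86 + 2.79 + 0.85 = 9.04
Sum of distinct covariances = 2.83
σ²_total = sum of item variances + 2·Σcov = 9.04 + 2 × 2.83 = 14.70
α = (5/4)·(1 − 9.04/14.70) = 0.481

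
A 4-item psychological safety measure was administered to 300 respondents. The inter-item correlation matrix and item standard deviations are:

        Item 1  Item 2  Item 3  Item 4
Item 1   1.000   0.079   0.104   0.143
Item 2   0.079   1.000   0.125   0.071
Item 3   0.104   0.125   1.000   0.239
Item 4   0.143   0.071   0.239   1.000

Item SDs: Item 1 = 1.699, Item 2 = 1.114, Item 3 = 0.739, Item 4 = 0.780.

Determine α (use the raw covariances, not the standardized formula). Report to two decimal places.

α = 0.30

Σσ²ᵢ = 1.699² + 1.114² + 0.739² + 0.780² = 5.2821
Covariances σ_ij = r_ij · s_i · s_j:
  σ(Item 1,Item 2) = 0.079 × 1.699 × 1.114 = 0.1495
  σ(Item 1,Item 3) = 0.104 × 1.699 × 0.739 = 0.1306
  σ(Item 1,Item 4) = 0.143 × 1.699 × 0.780 = 0.1895
  σ(Item 2,Item 3) = 0.125 × 1.114 × 0.739 = 0.1029
  σ(Item 2,Item 4) = 0.071 × 1.114 × 0.780 = 0.0617
  σ(Item 3,Item 4) = 0.239 × 0.739 × 0.780 = 0.1378
σ²_T = Σσ²ᵢ + 2·Σσ_ij = 5.2821 + 2 × 0.7720 = 6.8261
α = (4/3)·(1 − 5.2821/6.8261) = 0.30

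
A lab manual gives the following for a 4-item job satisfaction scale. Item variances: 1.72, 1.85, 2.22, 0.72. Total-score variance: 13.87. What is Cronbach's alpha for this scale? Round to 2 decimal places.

sum of item variances = 1.72 + 1.85 + 2.22 + 0.72 = 6.51
α = (k/(k−1))·(1 − sum of item variances/total variance) = (4/3)·(1 − 6.51/13.87) = 0.71

Cronbach's alpha = 0.71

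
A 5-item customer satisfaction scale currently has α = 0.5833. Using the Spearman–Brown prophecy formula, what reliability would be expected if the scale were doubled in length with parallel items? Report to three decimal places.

Length factor m = 2
α' = m·α / (1 + (m−1)·α)
   = 2 × 0.5833 / (1 + (2 − 1) × 0.5833)
   = 1.1666 / 1.5833 = 0.737

predicted reliability = 0.737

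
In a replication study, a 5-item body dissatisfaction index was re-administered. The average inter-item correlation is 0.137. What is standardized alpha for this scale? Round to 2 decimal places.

Standardized α = k·r̄ / (1 + (k−1)·r̄) = 5 × 0.137 / (1 + 4 × 0.137)
  = 0.6850 / 1.5480 = 0.44

α = 0.44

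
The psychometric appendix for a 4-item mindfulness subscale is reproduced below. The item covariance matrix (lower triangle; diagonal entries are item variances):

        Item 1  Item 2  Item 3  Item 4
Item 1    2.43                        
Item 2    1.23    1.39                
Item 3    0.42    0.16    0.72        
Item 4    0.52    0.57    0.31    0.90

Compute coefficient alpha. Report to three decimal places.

Σσ²ᵢ = 2.43 + 1.39 + 0.72 + 0.90 = 5.44
Sum of the distinct covariances = 3.21
Var(T) = 5.44 + 2 × 3.21 = 11.86
α = (k/(k−1))·(1 − Σσ²ᵢ/Var(T)) = (4/3)·(1 − 5.44/11.86) = 0.722

α = 0.722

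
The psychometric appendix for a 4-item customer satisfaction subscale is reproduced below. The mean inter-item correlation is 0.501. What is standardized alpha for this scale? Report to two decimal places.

Standardized α = k·r̄ / (1 + (k−1)·r̄) = 4 × 0.501 / (1 + 3 × 0.501)
  = 2.0040 / 2.5030 = 0.80

standardized alpha = 0.80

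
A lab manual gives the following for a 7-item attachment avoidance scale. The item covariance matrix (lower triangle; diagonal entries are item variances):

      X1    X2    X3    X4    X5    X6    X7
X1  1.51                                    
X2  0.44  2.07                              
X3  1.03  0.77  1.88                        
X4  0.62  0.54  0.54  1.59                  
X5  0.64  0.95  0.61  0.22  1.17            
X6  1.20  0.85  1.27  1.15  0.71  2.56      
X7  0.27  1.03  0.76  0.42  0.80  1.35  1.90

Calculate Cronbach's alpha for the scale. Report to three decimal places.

Σσ²ᵢ = 1.51 + 2.07 + 1.88 + 1.59 + 1.17 + 2.56 + 1.90 = 12.68
Sum of the distinct covariances = 16.17
Var(T) = 12.68 + 2 × 16.17 = 45.02
α = (k/(k−1))·(1 − Σσ²ᵢ/Var(T)) = (7/6)·(1 − 12.68/45.02) = 0.838

α = 0.838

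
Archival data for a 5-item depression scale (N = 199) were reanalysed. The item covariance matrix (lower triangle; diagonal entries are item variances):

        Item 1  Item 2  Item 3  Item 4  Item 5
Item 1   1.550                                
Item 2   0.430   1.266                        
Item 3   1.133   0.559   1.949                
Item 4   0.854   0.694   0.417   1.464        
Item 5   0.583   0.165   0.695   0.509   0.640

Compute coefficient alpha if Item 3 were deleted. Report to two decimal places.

coefficient alpha = 0.76

Remaining items: Item 1, Item 2, Item 4, Item 5 (k = 4).
ΣVar(i) = 1.550 + 1.266 + 1.464 + 0.640 = 4.920
σ²_T = 4.920 + 2 × 3.235 = 11.390
α (item deleted) = (4/3)·(1 − 4.920/11.390) = 0.76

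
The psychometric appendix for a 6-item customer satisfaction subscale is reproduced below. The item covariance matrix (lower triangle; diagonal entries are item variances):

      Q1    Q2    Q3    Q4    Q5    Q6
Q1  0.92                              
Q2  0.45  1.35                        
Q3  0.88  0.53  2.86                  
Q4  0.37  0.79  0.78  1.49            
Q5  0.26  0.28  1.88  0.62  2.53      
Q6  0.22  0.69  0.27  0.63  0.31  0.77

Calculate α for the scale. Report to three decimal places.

Σσ²ᵢ = 0.92 + 1.35 + 2.86 + 1.49 + 2.53 + 0.77 = 9.92
Sum of off-diagonal covariances = 8.96
σ²_total = 9.92 + 2 × 8.96 = 27.84
α = (k/(k−1))·(1 − Σσ²ᵢ/σ²_total) = (6/5)·(1 − 9.92/27.84) = 0.772

α = 0.772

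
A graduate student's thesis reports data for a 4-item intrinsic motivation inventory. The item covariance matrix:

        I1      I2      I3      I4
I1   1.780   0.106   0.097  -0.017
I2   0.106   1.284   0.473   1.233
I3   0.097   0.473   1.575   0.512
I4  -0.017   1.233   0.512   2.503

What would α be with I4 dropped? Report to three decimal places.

Remaining items: I1, I2, I3 (k = 3).
Σσᵢ² = 1.780 + 1.284 + 1.575 = 4.639
σ²_T = 4.639 + 2 × 0.676 = 5.991
α (item deleted) = (3/2)·(1 − 4.639/5.991) = 0.339

α = 0.339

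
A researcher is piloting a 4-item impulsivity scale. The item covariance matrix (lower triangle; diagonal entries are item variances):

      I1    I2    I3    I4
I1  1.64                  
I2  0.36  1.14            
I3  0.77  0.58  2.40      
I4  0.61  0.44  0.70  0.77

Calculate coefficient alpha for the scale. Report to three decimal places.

α = 0.717

sum of item variances = 1.64 + 1.14 + 2.40 + 0.77 = 5.95
Sum of off-diagonal covariances = 3.46
total variance = 5.95 + 2 × 3.46 = 12.87
α = (k/(k−1))·(1 − sum of item variances/total variance) = (4/3)·(1 − 5.95/12.87) = 0.717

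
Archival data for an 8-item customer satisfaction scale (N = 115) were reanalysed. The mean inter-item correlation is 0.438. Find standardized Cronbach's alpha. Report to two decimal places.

standardized Cronbach's alpha = 0.86

Standardized α = k·r̄ / (1 + (k−1)·r̄) = 8 × 0.438 / (1 + 7 × 0.438)
  = 3.5040 / 4.0660 = 0.86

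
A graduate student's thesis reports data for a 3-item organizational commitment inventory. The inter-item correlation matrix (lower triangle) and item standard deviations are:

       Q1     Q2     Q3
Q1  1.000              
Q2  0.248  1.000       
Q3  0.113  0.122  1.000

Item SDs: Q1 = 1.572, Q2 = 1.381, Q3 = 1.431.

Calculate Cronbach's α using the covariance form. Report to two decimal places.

α = 0.37

Σσ²ᵢ = 1.572² + 1.381² + 1.431² = 6.4261
Covariances σ_ij = r_ij · s_i · s_j:
  σ(Q1,Q2) = 0.248 × 1.572 × 1.381 = 0.5384
  σ(Q1,Q3) = 0.113 × 1.572 × 1.431 = 0.2542
  σ(Q2,Q3) = 0.122 × 1.381 × 1.431 = 0.2411
σ²_T = Σσ²ᵢ + 2·Σσ_ij = 6.4261 + 2 × 1.0337 = 8.4935
α = (3/2)·(1 − 6.4261/8.4935) = 0.37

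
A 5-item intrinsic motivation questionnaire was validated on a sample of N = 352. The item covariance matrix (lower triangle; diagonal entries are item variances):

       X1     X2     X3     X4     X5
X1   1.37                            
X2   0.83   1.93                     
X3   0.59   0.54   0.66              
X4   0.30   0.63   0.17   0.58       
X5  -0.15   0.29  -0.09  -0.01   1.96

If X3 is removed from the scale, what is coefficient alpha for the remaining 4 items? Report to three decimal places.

Remaining items: X1, X2, X4, X5 (k = 4).
Σσᵢ² = 1.37 + 1.93 + 0.58 + 1.96 = 5.84
σ²_T = 5.84 + 2 × 1.89 = 9.62
α (item deleted) = (4/3)·(1 − 5.84/9.62) = 0.524

coefficient alpha = 0.524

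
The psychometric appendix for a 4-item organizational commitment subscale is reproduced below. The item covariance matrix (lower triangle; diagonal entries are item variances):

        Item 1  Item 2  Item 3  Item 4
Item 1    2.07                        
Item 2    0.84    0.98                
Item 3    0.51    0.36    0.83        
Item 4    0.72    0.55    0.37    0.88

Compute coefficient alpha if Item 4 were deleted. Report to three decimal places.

Remaining items: Item 1, Item 2, Item 3 (k = 3).
Σσ²ᵢ = 2.07 + 0.98 + 0.83 = 3.88
σ²_T = 3.88 + 2 × 1.71 = 7.30
α (item deleted) = (3/2)·(1 − 3.88/7.30) = 0.703

α = 0.703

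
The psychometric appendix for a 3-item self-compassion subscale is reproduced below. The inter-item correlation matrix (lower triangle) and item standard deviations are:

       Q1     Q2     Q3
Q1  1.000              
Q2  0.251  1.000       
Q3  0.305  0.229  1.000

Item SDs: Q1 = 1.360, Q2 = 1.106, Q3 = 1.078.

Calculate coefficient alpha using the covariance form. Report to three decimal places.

coefficient alpha = 0.512

Σσ²ᵢ = 1.360² + 1.106² + 1.078² = 4.2349
Covariances σ_ij = r_ij · s_i · s_j:
  σ(Q1,Q2) = 0.251 × 1.360 × 1.106 = 0.3775
  σ(Q1,Q3) = 0.305 × 1.360 × 1.078 = 0.4472
  σ(Q2,Q3) = 0.229 × 1.106 × 1.078 = 0.2730
σ²_T = Σσ²ᵢ + 2·Σσ_ij = 4.2349 + 2 × 1.0977 = 6.4303
α = (3/2)·(1 − 4.2349/6.4303) = 0.512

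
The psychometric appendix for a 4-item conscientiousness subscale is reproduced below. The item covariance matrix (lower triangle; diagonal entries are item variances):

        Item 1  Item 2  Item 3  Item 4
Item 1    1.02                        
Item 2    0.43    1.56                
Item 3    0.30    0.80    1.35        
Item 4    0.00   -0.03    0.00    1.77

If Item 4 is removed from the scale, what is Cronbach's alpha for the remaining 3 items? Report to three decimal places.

Cronbach's alpha = 0.657

Remaining items: Item 1, Item 2, Item 3 (k = 3).
sum of item variances = 1.02 + 1.56 + 1.35 = 3.93
σ²_total = 3.93 + 2 × 1.53 = 6.99
α (item deleted) = (3/2)·(1 − 3.93/6.99) = 0.657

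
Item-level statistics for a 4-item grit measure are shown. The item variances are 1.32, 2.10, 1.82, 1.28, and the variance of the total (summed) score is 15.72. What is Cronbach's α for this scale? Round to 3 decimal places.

Σσᵢ² = 1.32 + 2.10 + 1.82 + 1.28 = 6.52
α = (k/(k−1))·(1 − Σσᵢ²/σ²_total) = (4/3)·(1 − 6.52/15.72) = 0.780

α = 0.780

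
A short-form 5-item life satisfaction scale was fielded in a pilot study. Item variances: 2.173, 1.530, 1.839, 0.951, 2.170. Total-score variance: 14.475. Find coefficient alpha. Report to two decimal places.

ΣVar(i) = 2.173 + 1.530 + 1.839 + 0.951 + 2.170 = 8.663
α = (k/(k−1))·(1 − ΣVar(i)/total variance) = (5/4)·(1 − 8.663/14.475) = 0.50

α = 0.50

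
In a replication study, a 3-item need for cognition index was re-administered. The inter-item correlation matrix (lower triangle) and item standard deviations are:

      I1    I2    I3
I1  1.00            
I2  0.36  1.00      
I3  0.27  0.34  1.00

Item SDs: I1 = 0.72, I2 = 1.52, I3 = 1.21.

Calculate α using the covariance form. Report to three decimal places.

α = 0.553

Σσ²ᵢ = 0.72² + 1.52² + 1.21² = 4.2929
Covariances σ_ij = r_ij · s_i · s_j:
  σ(I1,I2) = 0.36 × 0.72 × 1.52 = 0.3940
  σ(I1,I3) = 0.27 × 0.72 × 1.21 = 0.2352
  σ(I2,I3) = 0.34 × 1.52 × 1.21 = 0.6253
σ²_T = Σσ²ᵢ + 2·Σσ_ij = 4.2929 + 2 × 1.2545 = 6.8019
α = (3/2)·(1 − 4.2929/6.8019) = 0.553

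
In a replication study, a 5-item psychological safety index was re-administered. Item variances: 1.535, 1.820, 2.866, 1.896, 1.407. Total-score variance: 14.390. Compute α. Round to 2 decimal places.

Σσᵢ² = 1.535 + 1.820 + 2.866 + 1.896 + 1.407 = 9.524
α = (k/(k−1))·(1 − Σσᵢ²/σ²_total) = (5/4)·(1 − 9.524/14.390) = 0.42

α = 0.42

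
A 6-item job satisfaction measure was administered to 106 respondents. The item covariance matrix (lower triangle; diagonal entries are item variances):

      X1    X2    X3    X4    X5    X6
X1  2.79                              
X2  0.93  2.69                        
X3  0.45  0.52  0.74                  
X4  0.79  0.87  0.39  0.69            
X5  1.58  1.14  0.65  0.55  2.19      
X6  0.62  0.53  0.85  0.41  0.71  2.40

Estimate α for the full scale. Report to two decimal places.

α = 0.79

Σσᵢ² = 2.79 + 2.69 + 0.74 + 0.69 + 2.19 + 2.40 = 11.50
Sum of off-diagonal covariances = 10.99
Var(T) = 11.50 + 2 × 10.99 = 33.48
α = (k/(k−1))·(1 − Σσᵢ²/Var(T)) = (6/5)·(1 − 11.50/33.48) = 0.79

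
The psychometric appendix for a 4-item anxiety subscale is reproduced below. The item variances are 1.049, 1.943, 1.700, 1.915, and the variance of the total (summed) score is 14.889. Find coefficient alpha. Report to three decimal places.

Σσ²ᵢ = 1.049 + 1.943 + 1.700 + 1.915 = 6.607
α = (k/(k−1))·(1 − Σσ²ᵢ/total variance) = (4/3)·(1 − 6.607/14.889) = 0.742

coefficient alpha = 0.742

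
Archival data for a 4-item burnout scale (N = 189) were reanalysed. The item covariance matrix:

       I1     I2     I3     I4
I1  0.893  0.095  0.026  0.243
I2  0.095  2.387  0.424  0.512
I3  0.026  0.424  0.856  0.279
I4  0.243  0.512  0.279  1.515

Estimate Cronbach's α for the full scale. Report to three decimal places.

ΣVar(i) = 0.893 + 2.387 + 0.856 + 1.515 = 5.651
Sum of off-diagonal covariances = 1.579
Var(T) = 5.651 + 2 × 1.579 = 8.809
α = (k/(k−1))·(1 − ΣVar(i)/Var(T)) = (4/3)·(1 − 5.651/8.809) = 0.478

α = 0.478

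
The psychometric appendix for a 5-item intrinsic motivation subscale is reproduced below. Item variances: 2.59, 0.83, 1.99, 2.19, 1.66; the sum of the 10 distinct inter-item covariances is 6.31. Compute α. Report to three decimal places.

Σσᵢ² = 2.59 + 0.83 + 1.99 + 2.19 + 1.66 = 9.26
Sum of distinct covariances = 6.31
total variance = Σσᵢ² + 2·Σcov = 9.26 + 2 × 6.31 = 21.88
α = (5/4)·(1 − 9.26/21.88) = 0.721

α = 0.721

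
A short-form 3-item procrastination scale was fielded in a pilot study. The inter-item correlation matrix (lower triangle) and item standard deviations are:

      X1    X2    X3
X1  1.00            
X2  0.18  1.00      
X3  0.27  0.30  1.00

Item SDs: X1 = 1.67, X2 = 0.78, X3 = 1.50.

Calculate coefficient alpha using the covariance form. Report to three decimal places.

coefficient alpha = 0.463

Σσ²ᵢ = 1.67² + 0.78² + 1.50² = 5.6473
Covariances σ_ij = r_ij · s_i · s_j:
  σ(X1,X2) = 0.18 × 1.67 × 0.78 = 0.2345
  σ(X1,X3) = 0.27 × 1.67 × 1.50 = 0.6764
  σ(X2,X3) = 0.30 × 0.78 × 1.50 = 0.3510
σ²_T = Σσ²ᵢ + 2·Σσ_ij = 5.6473 + 2 × 1.2619 = 8.1711
α = (3/2)·(1 − 5.6473/8.1711) = 0.463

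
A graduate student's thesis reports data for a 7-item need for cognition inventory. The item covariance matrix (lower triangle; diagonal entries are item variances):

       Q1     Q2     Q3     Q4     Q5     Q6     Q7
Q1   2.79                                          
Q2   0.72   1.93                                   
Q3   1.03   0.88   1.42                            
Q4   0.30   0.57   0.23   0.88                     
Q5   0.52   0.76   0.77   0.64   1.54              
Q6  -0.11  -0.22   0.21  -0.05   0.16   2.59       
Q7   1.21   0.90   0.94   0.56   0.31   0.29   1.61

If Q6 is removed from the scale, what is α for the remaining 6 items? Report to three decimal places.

α = 0.804

Remaining items: Q1, Q2, Q3, Q4, Q5, Q7 (k = 6).
Σσ²ᵢ = 2.79 + 1.93 + 1.42 + 0.88 + 1.54 + 1.61 = 10.17
Var(T) = 10.17 + 2 × 10.34 = 30.85
α (item deleted) = (6/5)·(1 − 10.17/30.85) = 0.804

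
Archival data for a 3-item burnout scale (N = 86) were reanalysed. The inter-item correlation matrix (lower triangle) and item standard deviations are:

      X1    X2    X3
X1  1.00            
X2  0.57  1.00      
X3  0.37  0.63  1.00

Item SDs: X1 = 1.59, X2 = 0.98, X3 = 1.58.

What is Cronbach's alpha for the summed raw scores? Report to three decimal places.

Cronbach's alpha = 0.724

Σσ²ᵢ = 1.59² + 0.98² + 1.58² = 5.9849
Covariances σ_ij = r_ij · s_i · s_j:
  σ(X1,X2) = 0.57 × 1.59 × 0.98 = 0.8882
  σ(X1,X3) = 0.37 × 1.59 × 1.58 = 0.9295
  σ(X2,X3) = 0.63 × 0.98 × 1.58 = 0.9755
σ²_T = Σσ²ᵢ + 2·Σσ_ij = 5.9849 + 2 × 2.7932 = 11.5713
α = (3/2)·(1 − 5.9849/11.5713) = 0.724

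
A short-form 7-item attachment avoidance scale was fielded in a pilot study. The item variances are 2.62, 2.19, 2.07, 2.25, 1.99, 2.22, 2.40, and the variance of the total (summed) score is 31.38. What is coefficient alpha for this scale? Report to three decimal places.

coefficient alpha = 0.581

sum of item variances = 2.62 + 2.19 + 2.07 + 2.25 + 1.99 + 2.22 + 2.40 = 15.74
α = (k/(k−1))·(1 − sum of item variances/σ²_total) = (7/6)·(1 − 15.74/31.38) = 0.581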